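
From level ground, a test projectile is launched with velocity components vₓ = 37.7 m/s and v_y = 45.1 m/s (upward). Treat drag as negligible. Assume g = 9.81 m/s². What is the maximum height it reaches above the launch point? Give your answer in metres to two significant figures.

At the apex v_y = 0, so H = v_y0²/(2g) = 45.10²/19.62 = 103.7 m.

100 m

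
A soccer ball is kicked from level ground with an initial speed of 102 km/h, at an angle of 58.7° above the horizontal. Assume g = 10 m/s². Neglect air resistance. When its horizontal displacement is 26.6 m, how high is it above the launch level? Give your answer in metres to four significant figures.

27.42 m

Convert: 102 km/h = 102/3.6 = 28.33 m/s.
vₓ = 28.33 cos 58.7° = 14.72 m/s; v_y0 = 28.33 sin 58.7° = 24.21 m/s.
Time to reach x = 26.6 m: t = x/vₓ = 26.6/14.72 = 1.807 s.
Height: y = v_y0 t − ½ g t² = 24.21 × 1.807 − 5.000 × 1.807² = 43.75 − 16.33 = 27.42 m.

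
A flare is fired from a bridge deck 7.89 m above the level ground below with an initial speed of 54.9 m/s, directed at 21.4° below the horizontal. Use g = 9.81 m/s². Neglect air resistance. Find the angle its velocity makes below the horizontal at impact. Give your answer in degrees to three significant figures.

vₓ = 54.90 cos 21.4° = 51.11 m/s; v_y0 = −20.03 m/s (downward).
With up positive and y = 0 at the ground: y(t) = 7.89 + (−20.03) t − 4.905 t². Setting y = 0 and taking the positive root: t = [−20.03 + √(20.03² + 2·9.81·7.89)] / 9.81 = (−20.03 + 23.58) / 9.81 = 0.3618 s.
At impact: v_y = v_y0 − g t = −23.58 m/s; vₓ = 51.11 m/s.
Angle below horizontal: arctan(|v_y|/vₓ) = arctan(23.58/51.11) = 24.77°.

24.8°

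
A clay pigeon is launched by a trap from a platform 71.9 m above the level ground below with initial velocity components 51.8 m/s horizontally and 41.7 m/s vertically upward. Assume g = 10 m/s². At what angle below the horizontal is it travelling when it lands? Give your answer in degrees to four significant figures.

The projectile lands when y = 71.9 + (41.70) t − ½·10.0·t² = 0. Positive root: t = (41.70 + √(41.70² + 2·10.0·71.9)) / 10.0 = (41.70 + 56.36) / 10.0 = 9.806 s.
At impact: v_y = v_y0 − g t = −56.36 m/s; vₓ = 51.80 m/s.
Angle below horizontal: arctan(|v_y|/vₓ) = arctan(56.36/51.80) = 47.42°.

47.42°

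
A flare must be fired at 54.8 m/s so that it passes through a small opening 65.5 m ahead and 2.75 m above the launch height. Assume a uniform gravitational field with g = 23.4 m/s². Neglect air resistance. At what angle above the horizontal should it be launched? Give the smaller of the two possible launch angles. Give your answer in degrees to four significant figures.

Trajectory: y = x tanθ − g x² (1 + tan²θ)/(2v₀²). With x = 65.5, y = 2.75, v₀ = 54.8, g = 23.4:
16.72 tan²θ − 65.5 tanθ + (19.47) = 0.
tanθ = [65.5 ± √(65.5² − 4 × 16.72 × (19.47))] / (2 × 16.72) = (65.5 ± 54.67) / 33.43, giving tanθ = 0.3240 or 3.595.
θ = 17.95° or 74.45°; the smaller is 17.95°.

17.95°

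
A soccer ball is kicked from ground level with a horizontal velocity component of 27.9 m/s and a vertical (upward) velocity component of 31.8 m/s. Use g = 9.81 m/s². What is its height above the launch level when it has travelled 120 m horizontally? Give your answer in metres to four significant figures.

46.04 m

x = vₓ t ⇒ t = 120/27.90 = 4.301 s.
Height: y = v_y0 t − ½ g t² = 31.80 × 4.301 − 4.905 × 4.301² = 136.8 − 90.74 = 46.04 m.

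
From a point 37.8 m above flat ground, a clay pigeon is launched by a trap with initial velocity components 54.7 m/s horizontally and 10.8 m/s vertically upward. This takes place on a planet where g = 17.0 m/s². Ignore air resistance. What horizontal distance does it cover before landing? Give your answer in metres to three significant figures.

155 m

With up positive and y = 0 at the ground: y(t) = 37.8 + (10.80) t − 8.500 t². Setting y = 0 and taking the positive root: t = [10.80 + √(10.80² + 2·17.0·37.8)] / 17.0 = (10.80 + 37.44) / 17.0 = 2.838 s.
Horizontal distance: R = vₓ t = 54.70 × 2.838 = 155.2 m.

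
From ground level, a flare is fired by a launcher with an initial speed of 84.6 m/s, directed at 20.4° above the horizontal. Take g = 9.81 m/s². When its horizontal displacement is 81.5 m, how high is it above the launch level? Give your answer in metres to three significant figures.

25.1 m

vₓ = 84.60 cos 20.4° = 79.29 m/s; v_y0 = 84.60 sin 20.4° = 29.49 m/s.
Time to reach x = 81.5 m: t = x/vₓ = 81.5/79.29 = 1.028 s.
Height: y = v_y0 t − ½ g t² = 29.49 × 1.028 − 4.905 × 1.028² = 30.31 − 5.182 = 25.13 m.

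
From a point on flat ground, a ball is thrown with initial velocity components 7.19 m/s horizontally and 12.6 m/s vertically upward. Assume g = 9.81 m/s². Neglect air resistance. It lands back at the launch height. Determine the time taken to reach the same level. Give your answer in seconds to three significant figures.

2.57 s

Landing at launch height ⇒ T = 2 v_y0 / g = 2 × 12.60 / 9.81 = 2.569 s.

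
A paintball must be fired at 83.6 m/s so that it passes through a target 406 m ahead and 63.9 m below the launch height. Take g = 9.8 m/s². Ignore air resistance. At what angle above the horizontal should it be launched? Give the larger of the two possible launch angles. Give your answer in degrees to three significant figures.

73.5°

Trajectory: y = x tanθ − g x² (1 + tan²θ)/(2v₀²). With x = 406, y = −63.9, v₀ = 83.6, g = 9.80:
115.6 tan²θ − 406 tanθ + (51.67) = 0.
tanθ = [406 ± √(406² − 4 × 115.6 × (51.67))] / (2 × 115.6) = (406 ± 375.4) / 231.1, giving tanθ = 0.1322 or 3.381.
θ = 7.533° or 73.52°; the larger is 73.52°.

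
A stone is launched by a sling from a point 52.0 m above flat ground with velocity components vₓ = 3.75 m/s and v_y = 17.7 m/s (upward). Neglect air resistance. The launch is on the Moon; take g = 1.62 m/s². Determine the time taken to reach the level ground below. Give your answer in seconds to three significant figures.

24.5 s

The projectile lands when y = 52.0 + (17.70) t − ½·1.62·t² = 0. Positive root: t = (17.70 + √(17.70² + 2·1.62·52.0)) / 1.62 = (17.70 + 21.95) / 1.62 = 24.47 s.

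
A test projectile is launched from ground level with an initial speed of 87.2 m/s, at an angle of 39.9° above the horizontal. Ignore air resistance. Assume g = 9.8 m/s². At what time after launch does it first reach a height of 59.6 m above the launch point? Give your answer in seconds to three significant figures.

Components: vₓ = 87.20 cos 39.9° = 66.90 m/s, v_y0 = 87.20 sin 39.9° = 55.93 m/s.
Require v_y0 t − ½ g t² = 59.6, i.e. 4.900 t² − 55.93 t + 59.6 = 0.
t = [55.93 ± √(55.93² − 2·9.80·59.6)] / 9.80 = (55.93 ± 44.28) / 9.80, so t = 1.189 s or t = 10.23 s.
The first (ascending) time is 1.189 s.

1.19 s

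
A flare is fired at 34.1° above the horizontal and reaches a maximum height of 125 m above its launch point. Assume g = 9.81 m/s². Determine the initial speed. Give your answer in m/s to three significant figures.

At the peak v_y = 0, so v_y0 = √(2gH) = √(2 × 9.81 × 125) = 49.52 m/s.
v_y0 = v₀ sin θ ⇒ v₀ = 49.52 / sin 34.1° = 88.33 m/s.

88.3 m/s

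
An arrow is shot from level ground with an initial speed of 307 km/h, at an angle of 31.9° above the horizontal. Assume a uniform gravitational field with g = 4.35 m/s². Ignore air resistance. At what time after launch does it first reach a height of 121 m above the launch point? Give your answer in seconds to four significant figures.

Convert: 307 km/h = 307/3.6 = 85.28 m/s.
vₓ = 85.28 cos 31.9° = 72.40 m/s; v_y0 = 85.28 sin 31.9° = 45.06 m/s.
Require v_y0 t − ½ g t² = 121, i.e. 2.175 t² − 45.06 t + 121 = 0.
t = [45.06 ± √(45.06² − 2·4.35·121)] / 4.35 = (45.06 ± 31.27) / 4.35, so t = 3.170 s or t = 17.55 s.
The first (ascending) time is 3.170 s.

3.170 s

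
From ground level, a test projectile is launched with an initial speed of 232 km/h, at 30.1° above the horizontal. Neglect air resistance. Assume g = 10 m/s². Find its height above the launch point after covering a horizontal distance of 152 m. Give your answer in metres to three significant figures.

50.9 m

Convert: 232 km/h = 232/3.6 = 64.44 m/s.
Components: vₓ = 64.44 cos 30.1° = 55.75 m/s, v_y0 = 64.44 sin 30.1° = 32.32 m/s.
x = vₓ t ⇒ t = 152/55.75 = 2.726 s.
Height: y = v_y0 t − ½ g t² = 32.32 × 2.726 − 5.000 × 2.726² = 88.11 − 37.16 = 50.95 m.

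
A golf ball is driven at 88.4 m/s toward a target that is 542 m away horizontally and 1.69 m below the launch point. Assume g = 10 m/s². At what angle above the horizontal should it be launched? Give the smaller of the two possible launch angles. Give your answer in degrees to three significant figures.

Trajectory: y = x tanθ − g x² (1 + tan²θ)/(2v₀²). With x = 542, y = −1.69, v₀ = 88.4, g = 10.0:
188.0 tan²θ − 542 tanθ + (186.3) = 0.
tanθ = [542 ± √(542² − 4 × 188.0 × (186.3))] / (2 × 188.0) = (542 ± 392.1) / 375.9, giving tanθ = 0.3988 or 2.485.
θ = 21.74° or 68.08°; the smaller is 21.74°.

21.7°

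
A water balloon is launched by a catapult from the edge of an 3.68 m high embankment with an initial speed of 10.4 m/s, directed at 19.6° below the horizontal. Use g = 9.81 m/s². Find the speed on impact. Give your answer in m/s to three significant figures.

13.4 m/s

Resolve: vₓ = 10.40 cos 19.6° = 9.797 m/s and v_y0 = −3.489 m/s (downward).
Vertical motion (up positive, ground at y = 0): 4.905 t² − (−3.489) t − 3.68 = 0, so t = (−3.489 + √(3.489² + 2·9.81·3.68)) / 9.81 = (−3.489 + 9.185) / 9.81 = 0.5807 s.
Vertical velocity at impact: v_y = v_y0 − g t = −3.489 − 9.81 × 0.5807 = −9.185 m/s.
Speed: |v| = √(vₓ² + v_y²) = √(9.797² + 9.185²) = 13.43 m/s.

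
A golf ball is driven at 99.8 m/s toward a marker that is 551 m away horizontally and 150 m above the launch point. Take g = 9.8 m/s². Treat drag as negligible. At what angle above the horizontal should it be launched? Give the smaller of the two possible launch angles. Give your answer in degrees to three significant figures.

33.5°

Trajectory: y = x tanθ − g x² (1 + tan²θ)/(2v₀²). With x = 551, y = 150, v₀ = 99.8, g = 9.80:
149.4 tan²θ − 551 tanθ + (299.4) = 0.
tanθ = [551 ± √(551² − 4 × 149.4 × (299.4))] / (2 × 149.4) = (551 ± 353.2) / 298.7, giving tanθ = 0.6622 or 3.027.
θ = 33.51° or 71.72°; the smaller is 33.51°.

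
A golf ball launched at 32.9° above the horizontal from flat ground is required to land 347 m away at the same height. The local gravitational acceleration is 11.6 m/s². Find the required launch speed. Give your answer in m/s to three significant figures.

On level ground R = v₀² sin 2θ / g ⇒ v₀ = √(gR / sin 2θ).
v₀ = √(11.6 × 347 / sin 65.80°) = √(4025 / 0.9121) = √4413.0 = 66.43 m/s.

66.4 m/s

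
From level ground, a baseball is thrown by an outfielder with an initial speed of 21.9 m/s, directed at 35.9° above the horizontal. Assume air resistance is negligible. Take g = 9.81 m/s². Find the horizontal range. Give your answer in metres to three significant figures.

Horizontal component vₓ = 21.90 cos 35.9° = 17.74 m/s; vertical v_y0 = 21.90 sin 35.9° = 12.84 m/s.
Flight time T = 2 v_y0 / g = 2.618 s.
Horizontal distance R = vₓ T = 17.74 × 2.618 = 46.44 m.

46.4 m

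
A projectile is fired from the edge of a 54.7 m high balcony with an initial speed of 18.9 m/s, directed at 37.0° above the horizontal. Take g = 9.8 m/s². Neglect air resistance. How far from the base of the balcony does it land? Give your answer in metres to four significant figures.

Resolve: vₓ = 18.90 cos 37.0° = 15.09 m/s and v_y0 = 18.90 sin 37.0° = 11.37 m/s.
The projectile lands when y = 54.7 + (11.37) t − ½·9.80·t² = 0. Positive root: t = (11.37 + √(11.37² + 2·9.80·54.7)) / 9.80 = (11.37 + 34.66) / 9.80 = 4.698 s.
Horizontal distance: R = vₓ t = 15.09 × 4.698 = 70.91 m.

70.91 m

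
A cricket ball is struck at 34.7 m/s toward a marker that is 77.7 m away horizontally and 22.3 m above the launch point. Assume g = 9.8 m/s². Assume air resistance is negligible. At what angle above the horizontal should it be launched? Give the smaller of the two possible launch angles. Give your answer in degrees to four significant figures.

39.05°

Trajectory: y = x tanθ − g x² (1 + tan²θ)/(2v₀²). With x = 77.7, y = 22.3, v₀ = 34.7, g = 9.80:
24.57 tan²θ − 77.7 tanθ + (46.87) = 0.
tanθ = [77.7 ± √(77.7² − 4 × 24.57 × (46.87))] / (2 × 24.57) = (77.7 ± 37.83) / 49.14, giving tanθ = 0.8113 or 2.351.
θ = 39.05° or 66.96°; the smaller is 39.05°.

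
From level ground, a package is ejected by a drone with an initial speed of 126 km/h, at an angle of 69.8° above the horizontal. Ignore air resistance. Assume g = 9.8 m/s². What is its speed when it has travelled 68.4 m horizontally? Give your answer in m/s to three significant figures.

25.6 m/s

Convert: 126 km/h = 126/3.6 = 35.00 m/s.
vₓ = 35.00 cos 69.8° = 12.09 m/s; v_y0 = 35.00 sin 69.8° = 32.85 m/s.
At x = 68.4 m, t = x/vₓ = 68.4/12.09 = 5.660 s.
Vertical velocity there: v_y = v_y0 − g t = 32.85 − 9.80 × 5.660 = −22.62 m/s.
Speed: √(vₓ² + v_y²) = √(12.09² + 22.62²) = 25.64 m/s.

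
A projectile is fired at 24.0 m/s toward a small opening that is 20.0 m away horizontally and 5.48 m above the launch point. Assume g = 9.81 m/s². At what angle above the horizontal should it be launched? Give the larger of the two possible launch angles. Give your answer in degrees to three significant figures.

79.5°

Trajectory: y = x tanθ − g x² (1 + tan²θ)/(2v₀²). With x = 20.0, y = 5.48, v₀ = 24.0, g = 9.81:
3.406 tan²θ − 20.0 tanθ + (8.886) = 0.
tanθ = [20.0 ± √(20.0² − 4 × 3.406 × (8.886))] / (2 × 3.406) = (20.0 ± 16.70) / 6.813, giving tanθ = 0.4843 or 5.387.
θ = 25.84° or 79.48°; the larger is 79.48°.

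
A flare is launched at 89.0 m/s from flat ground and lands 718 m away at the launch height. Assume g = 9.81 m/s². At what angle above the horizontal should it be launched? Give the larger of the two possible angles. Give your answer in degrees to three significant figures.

58.6°

R = v₀² sin 2θ / g gives sin 2θ = gR/v₀² = 9.81·718/89.0² = 0.8892.
2θ = 62.78° or 180° − 62.78° = 117.2°, so θ = 31.39° or 58.61°.
The larger angle is 58.61°.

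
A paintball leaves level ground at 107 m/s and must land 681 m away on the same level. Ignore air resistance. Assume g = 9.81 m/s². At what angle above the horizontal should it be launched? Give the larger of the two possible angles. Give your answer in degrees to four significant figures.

From R = (v₀²/g) sin 2θ: sin 2θ = 9.81 × 681 / 11449 = 0.5835.
2θ = 35.70° or 180° − 35.70° = 144.3°, so θ = 17.85° or 72.15°.
The larger angle is 72.15°.

72.15°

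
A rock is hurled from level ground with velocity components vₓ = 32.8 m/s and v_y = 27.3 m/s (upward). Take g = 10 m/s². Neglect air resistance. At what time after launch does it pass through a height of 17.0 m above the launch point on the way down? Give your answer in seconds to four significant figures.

4.743 s

Require v_y0 t − ½ g t² = 17.0, i.e. 5.000 t² − 27.30 t + 17.0 = 0.
t = [27.30 ± √(27.30² − 2·10.0·17.0)] / 10.0 = (27.30 ± 20.13) / 10.0, so t = 0.7168 s or t = 4.743 s.
The descending-branch root is 4.743 s.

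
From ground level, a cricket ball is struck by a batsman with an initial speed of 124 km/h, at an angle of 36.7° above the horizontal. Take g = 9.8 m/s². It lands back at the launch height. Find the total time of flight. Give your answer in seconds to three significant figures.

4.20 s

Convert: 124 km/h = 124/3.6 = 34.44 m/s.
Resolve: vₓ = 34.44 cos 36.7° = 27.62 m/s and v_y0 = 34.44 sin 36.7° = 20.58 m/s.
Time of flight on level ground: T = 2 v_y0 / g = 2 × 20.58 / 9.80 = 4.201 s.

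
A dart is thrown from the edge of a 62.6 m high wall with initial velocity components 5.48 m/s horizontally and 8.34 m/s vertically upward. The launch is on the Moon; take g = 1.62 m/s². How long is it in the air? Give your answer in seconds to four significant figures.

The projectile lands when y = 62.6 + (8.340) t − ½·1.62·t² = 0. Positive root: t = (8.340 + √(8.340² + 2·1.62·62.6)) / 1.62 = (8.340 + 16.50) / 1.62 = 15.34 s.

15.34 s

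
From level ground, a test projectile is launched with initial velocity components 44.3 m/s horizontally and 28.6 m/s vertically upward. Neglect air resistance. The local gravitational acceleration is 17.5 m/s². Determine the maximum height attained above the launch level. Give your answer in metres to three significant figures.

23.4 m

Peak height H = v_y0² / (2g) = 817.96 / 35.00 = 23.37 m.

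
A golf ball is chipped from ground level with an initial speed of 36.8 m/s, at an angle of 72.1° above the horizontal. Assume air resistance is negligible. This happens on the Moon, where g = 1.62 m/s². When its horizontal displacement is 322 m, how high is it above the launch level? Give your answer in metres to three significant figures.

Horizontal component vₓ = 36.80 cos 72.1° = 11.31 m/s; vertical v_y0 = 36.80 sin 72.1° = 35.02 m/s.
At x = 322 m, t = x/vₓ = 322/11.31 = 28.47 s.
Height: y = v_y0 t − ½ g t² = 35.02 × 28.47 − 0.8100 × 28.47² = 996.9 − 656.5 = 340.5 m.

340 m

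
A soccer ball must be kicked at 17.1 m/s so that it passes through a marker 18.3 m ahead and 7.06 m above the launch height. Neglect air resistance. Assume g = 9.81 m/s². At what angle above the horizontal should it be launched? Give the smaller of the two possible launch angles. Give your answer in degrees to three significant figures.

45.0°

Trajectory: y = x tanθ − g x² (1 + tan²θ)/(2v₀²). With x = 18.3, y = 7.06, v₀ = 17.1, g = 9.81:
5.618 tan²θ − 18.3 tanθ + (12.68) = 0.
tanθ = [18.3 ± √(18.3² − 4 × 5.618 × (12.68))] / (2 × 5.618) = (18.3 ± 7.073) / 11.24, giving tanθ = 0.9993 or 2.258.
θ = 44.98° or 66.12°; the smaller is 44.98°.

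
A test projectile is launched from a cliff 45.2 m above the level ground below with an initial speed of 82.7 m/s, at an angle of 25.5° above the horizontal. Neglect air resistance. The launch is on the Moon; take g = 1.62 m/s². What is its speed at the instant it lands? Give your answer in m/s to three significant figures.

Horizontal component vₓ = 82.70 cos 25.5° = 74.64 m/s; vertical v_y0 = 82.70 sin 25.5° = 35.60 m/s.
With up positive and y = 0 at the ground: y(t) = 45.2 + (35.60) t − 0.8100 t². Setting y = 0 and taking the positive root: t = [35.60 + √(35.60² + 2·1.62·45.2)] / 1.62 = (35.60 + 37.60) / 1.62 = 45.19 s.
Vertical velocity at impact: v_y = v_y0 − g t = 35.60 − 1.62 × 45.19 = −37.60 m/s.
Speed: |v| = √(vₓ² + v_y²) = √(74.64² + 37.60²) = 83.58 m/s.

83.6 m/s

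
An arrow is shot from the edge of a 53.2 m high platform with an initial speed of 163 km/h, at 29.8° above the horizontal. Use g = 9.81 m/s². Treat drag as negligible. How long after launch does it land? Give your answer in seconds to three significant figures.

Convert: 163 km/h = 163/3.6 = 45.28 m/s.
Resolve: vₓ = 45.28 cos 29.8° = 39.29 m/s and v_y0 = 45.28 sin 29.8° = 22.50 m/s.
Vertical motion (up positive, ground at y = 0): 4.905 t² − (22.50) t − 53.2 = 0, so t = (22.50 + √(22.50² + 2·9.81·53.2)) / 9.81 = (22.50 + 39.37) / 9.81 = 6.307 s.

6.31 s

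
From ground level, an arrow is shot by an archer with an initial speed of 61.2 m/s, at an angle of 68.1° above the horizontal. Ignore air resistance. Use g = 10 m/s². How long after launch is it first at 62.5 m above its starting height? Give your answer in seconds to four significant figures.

Resolve: vₓ = 61.20 cos 68.1° = 22.83 m/s and v_y0 = 61.20 sin 68.1° = 56.78 m/s.
Height y(t) = 56.78 t − 5.000 t² = 62.5 gives 5.000 t² − 56.78 t + 62.5 = 0.
t = [56.78 ± √(56.78² − 2·10.0·62.5)] / 10.0 = (56.78 ± 44.43) / 10.0, so t = 1.235 s or t = 10.12 s.
The first (ascending) time is 1.235 s.

1.235 s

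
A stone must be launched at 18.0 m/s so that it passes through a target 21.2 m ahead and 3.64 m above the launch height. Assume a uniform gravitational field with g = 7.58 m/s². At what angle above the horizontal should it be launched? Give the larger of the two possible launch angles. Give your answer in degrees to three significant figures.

Trajectory: y = x tanθ − g x² (1 + tan²θ)/(2v₀²). With x = 21.2, y = 3.64, v₀ = 18.0, g = 7.58:
5.257 tan²θ − 21.2 tanθ + (8.897) = 0.
tanθ = [21.2 ± √(21.2² − 4 × 5.257 × (8.897))] / (2 × 5.257) = (21.2 ± 16.20) / 10.51, giving tanθ = 0.4758 or 3.557.
θ = 25.45° or 74.30°; the larger is 74.30°.

74.3°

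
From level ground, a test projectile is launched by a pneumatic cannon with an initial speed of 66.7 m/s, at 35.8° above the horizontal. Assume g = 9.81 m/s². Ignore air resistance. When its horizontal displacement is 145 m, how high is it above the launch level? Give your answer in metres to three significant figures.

Resolve: vₓ = 66.70 cos 35.8° = 54.10 m/s and v_y0 = 66.70 sin 35.8° = 39.02 m/s.
At x = 145 m, t = x/vₓ = 145/54.10 = 2.680 s.
Height: y = v_y0 t − ½ g t² = 39.02 × 2.680 − 4.905 × 2.680² = 104.6 − 35.24 = 69.34 m.

69.3 m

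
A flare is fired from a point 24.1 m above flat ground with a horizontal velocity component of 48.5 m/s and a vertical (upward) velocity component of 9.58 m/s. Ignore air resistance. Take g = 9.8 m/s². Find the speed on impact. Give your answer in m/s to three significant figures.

The projectile lands when y = 24.1 + (9.580) t − ½·9.80·t² = 0. Positive root: t = (9.580 + √(9.580² + 2·9.80·24.1)) / 9.80 = (9.580 + 23.75) / 9.80 = 3.401 s.
Vertical velocity at impact: v_y = v_y0 − g t = 9.580 − 9.80 × 3.401 = −23.75 m/s.
Speed: |v| = √(vₓ² + v_y²) = √(48.50² + 23.75²) = 54.00 m/s.

54.0 m/s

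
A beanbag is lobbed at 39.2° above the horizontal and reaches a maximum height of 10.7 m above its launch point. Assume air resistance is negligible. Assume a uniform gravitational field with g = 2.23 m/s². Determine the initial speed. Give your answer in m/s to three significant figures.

At the peak v_y = 0, so v_y0 = √(2gH) = √(2 × 2.23 × 10.7) = 6.908 m/s.
v_y0 = v₀ sin θ ⇒ v₀ = 6.908 / sin 39.2° = 10.93 m/s.

10.9 m/s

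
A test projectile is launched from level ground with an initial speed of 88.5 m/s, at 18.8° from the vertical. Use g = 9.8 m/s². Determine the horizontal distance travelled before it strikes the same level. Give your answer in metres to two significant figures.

490 m

vₓ = 88.50 sin 18.8° = 28.52 m/s; v_y0 = 88.50 cos 18.8° = 83.78 m/s.
Time aloft: T = 2 v_y0 / g = 2 × 83.78 / 9.80 = 17.10 s.
Range: R = vₓ T = 28.52 × 17.10 = 487.6 m.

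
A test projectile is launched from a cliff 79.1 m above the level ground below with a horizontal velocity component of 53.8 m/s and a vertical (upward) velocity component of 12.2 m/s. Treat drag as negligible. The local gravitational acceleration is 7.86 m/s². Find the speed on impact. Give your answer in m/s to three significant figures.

Vertical motion (up positive, ground at y = 0): 3.930 t² − (12.20) t − 79.1 = 0, so t = (12.20 + √(12.20² + 2·7.86·79.1)) / 7.86 = (12.20 + 37.31) / 7.86 = 6.299 s.
Vertical velocity at impact: v_y = v_y0 − g t = 12.20 − 7.86 × 6.299 = −37.31 m/s.
Speed: |v| = √(vₓ² + v_y²) = √(53.80² + 37.31²) = 65.47 m/s.

65.5 m/s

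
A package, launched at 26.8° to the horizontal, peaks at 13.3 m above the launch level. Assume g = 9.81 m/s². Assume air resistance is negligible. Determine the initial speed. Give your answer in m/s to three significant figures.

At the peak v_y = 0, so v_y0 = √(2gH) = √(2 × 9.81 × 13.3) = 16.15 m/s.
v_y0 = v₀ sin θ ⇒ v₀ = 16.15 / sin 26.8° = 35.83 m/s.

35.8 m/s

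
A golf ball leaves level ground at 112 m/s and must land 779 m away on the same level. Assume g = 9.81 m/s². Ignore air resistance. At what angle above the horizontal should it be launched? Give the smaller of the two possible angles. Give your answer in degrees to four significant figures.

18.77°

From R = (v₀²/g) sin 2θ: sin 2θ = 9.81 × 779 / 12544 = 0.6092.
2θ = 37.53° or 180° − 37.53° = 142.5°, so θ = 18.77° or 71.23°.
The smaller angle is 18.77°.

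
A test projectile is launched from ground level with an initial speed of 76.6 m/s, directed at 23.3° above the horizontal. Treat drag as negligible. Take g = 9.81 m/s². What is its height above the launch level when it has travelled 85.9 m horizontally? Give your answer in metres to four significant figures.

29.68 m

Components: vₓ = 76.60 cos 23.3° = 70.35 m/s, v_y0 = 76.60 sin 23.3° = 30.30 m/s.
x = vₓ t ⇒ t = 85.9/70.35 = 1.221 s.
Height: y = v_y0 t − ½ g t² = 30.30 × 1.221 − 4.905 × 1.221² = 36.99 − 7.312 = 29.68 m.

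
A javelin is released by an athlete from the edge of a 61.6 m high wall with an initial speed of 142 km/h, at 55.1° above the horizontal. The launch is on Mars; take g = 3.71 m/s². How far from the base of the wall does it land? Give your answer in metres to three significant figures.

433 m

Convert: 142 km/h = 142/3.6 = 39.44 m/s.
vₓ = 39.44 cos 55.1° = 22.57 m/s; v_y0 = 39.44 sin 55.1° = 32.35 m/s.
The projectile lands when y = 61.6 + (32.35) t − ½·3.71·t² = 0. Positive root: t = (32.35 + √(32.35² + 2·3.71·61.6)) / 3.71 = (32.35 + 38.78) / 3.71 = 19.17 s.
Horizontal distance: R = vₓ t = 22.57 × 19.17 = 432.7 m.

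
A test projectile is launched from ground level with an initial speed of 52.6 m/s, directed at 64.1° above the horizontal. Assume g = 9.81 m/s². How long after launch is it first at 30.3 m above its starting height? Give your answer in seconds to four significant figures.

0.6897 s

Horizontal component vₓ = 52.60 cos 64.1° = 22.98 m/s; vertical v_y0 = 52.60 sin 64.1° = 47.32 m/s.
Height y(t) = 47.32 t − 4.905 t² = 30.3 gives 4.905 t² − 47.32 t + 30.3 = 0.
t = [47.32 ± √(47.32² − 2·9.81·30.3)] / 9.81 = (47.32 ± 40.55) / 9.81, so t = 0.6897 s or t = 8.957 s.
The first (ascending) time is 0.6897 s.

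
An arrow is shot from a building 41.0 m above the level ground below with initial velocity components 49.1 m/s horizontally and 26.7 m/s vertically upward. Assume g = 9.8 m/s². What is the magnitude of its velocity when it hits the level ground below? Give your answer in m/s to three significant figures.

62.7 m/s

The projectile lands when y = 41.0 + (26.70) t − ½·9.80·t² = 0. Positive root: t = (26.70 + √(26.70² + 2·9.80·41.0)) / 9.80 = (26.70 + 38.94) / 9.80 = 6.698 s.
Vertical velocity at impact: v_y = v_y0 − g t = 26.70 − 9.80 × 6.698 = −38.94 m/s.
Speed: |v| = √(vₓ² + v_y²) = √(49.10² + 38.94²) = 62.67 m/s.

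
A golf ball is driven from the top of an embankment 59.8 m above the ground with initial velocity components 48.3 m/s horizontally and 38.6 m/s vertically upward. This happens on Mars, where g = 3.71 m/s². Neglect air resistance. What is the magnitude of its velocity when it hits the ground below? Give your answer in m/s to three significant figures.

65.3 m/s

The projectile lands when y = 59.8 + (38.60) t − ½·3.71·t² = 0. Positive root: t = (38.60 + √(38.60² + 2·3.71·59.8)) / 3.71 = (38.60 + 43.97) / 3.71 = 22.26 s.
Vertical velocity at impact: v_y = v_y0 − g t = 38.60 − 3.71 × 22.26 = −43.97 m/s.
Speed: |v| = √(vₓ² + v_y²) = √(48.30² + 43.97²) = 65.32 m/s.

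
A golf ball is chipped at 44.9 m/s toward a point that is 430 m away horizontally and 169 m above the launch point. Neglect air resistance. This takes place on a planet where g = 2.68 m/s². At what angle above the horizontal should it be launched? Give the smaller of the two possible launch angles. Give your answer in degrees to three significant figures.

42.7°

Trajectory: y = x tanθ − g x² (1 + tan²θ)/(2v₀²). With x = 430, y = 169, v₀ = 44.9, g = 2.68:
122.9 tan²θ − 430 tanθ + (291.9) = 0.
tanθ = [430 ± √(430² − 4 × 122.9 × (291.9))] / (2 × 122.9) = (430 ± 203.5) / 245.8, giving tanθ = 0.9216 or 2.577.
θ = 42.66° or 68.79°; the smaller is 42.66°.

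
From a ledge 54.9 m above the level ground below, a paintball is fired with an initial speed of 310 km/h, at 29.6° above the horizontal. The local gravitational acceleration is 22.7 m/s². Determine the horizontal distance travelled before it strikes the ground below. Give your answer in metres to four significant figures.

356.6 m

Convert: 310 km/h = 310/3.6 = 86.11 m/s.
Horizontal component vₓ = 86.11 cos 29.6° = 74.87 m/s; vertical v_y0 = 86.11 sin 29.6° = 42.53 m/s.
Vertical motion (up positive, ground at y = 0): 11.35 t² − (42.53) t − 54.9 = 0, so t = (42.53 + √(42.53² + 2·22.7·54.9)) / 22.7 = (42.53 + 65.59) / 22.7 = 4.763 s.
Horizontal distance: R = vₓ t = 74.87 × 4.763 = 356.6 m.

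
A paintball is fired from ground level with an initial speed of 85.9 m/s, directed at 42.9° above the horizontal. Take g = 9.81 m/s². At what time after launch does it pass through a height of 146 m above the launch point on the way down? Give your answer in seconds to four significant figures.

Components: vₓ = 85.90 cos 42.9° = 62.93 m/s, v_y0 = 85.90 sin 42.9° = 58.47 m/s.
Require v_y0 t − ½ g t² = 146, i.e. 4.905 t² − 58.47 t + 146 = 0.
Quadratic formula: t = (58.47 ± √554.68) / 9.81 = (58.47 ± 23.55) / 9.81 → t = 3.560 s or 8.361 s.
The descending-branch root is 8.361 s.

8.361 s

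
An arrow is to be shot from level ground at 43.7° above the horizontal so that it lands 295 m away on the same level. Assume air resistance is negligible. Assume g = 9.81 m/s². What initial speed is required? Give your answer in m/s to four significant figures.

On level ground R = v₀² sin 2θ / g ⇒ v₀ = √(gR / sin 2θ).
v₀ = √(9.81 × 295 / sin 87.40°) = √(2894 / 0.9990) = √2896.9 = 53.82 m/s.

53.82 m/s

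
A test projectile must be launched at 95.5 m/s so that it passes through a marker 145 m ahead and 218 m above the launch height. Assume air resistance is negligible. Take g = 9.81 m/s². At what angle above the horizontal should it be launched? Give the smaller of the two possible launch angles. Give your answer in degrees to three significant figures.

61.6°

Trajectory: y = x tanθ − g x² (1 + tan²θ)/(2v₀²). With x = 145, y = 218, v₀ = 95.5, g = 9.81:
11.31 tan²θ − 145 tanθ + (229.3) = 0.
tanθ = [145 ± √(145² − 4 × 11.31 × (229.3))] / (2 × 11.31) = (145 ± 103.2) / 22.62, giving tanθ = 1.848 or 10.98.
θ = 61.58° or 84.79°; the smaller is 61.58°.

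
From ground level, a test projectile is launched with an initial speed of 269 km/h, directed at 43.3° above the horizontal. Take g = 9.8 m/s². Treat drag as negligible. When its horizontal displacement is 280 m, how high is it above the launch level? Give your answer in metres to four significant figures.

Convert: 269 km/h = 269/3.6 = 74.72 m/s.
Resolve: vₓ = 74.72 cos 43.3° = 54.38 m/s and v_y0 = 74.72 sin 43.3° = 51.25 m/s.
Time to reach x = 280 m: t = x/vₓ = 280/54.38 = 5.149 s.
Height: y = v_y0 t − ½ g t² = 51.25 × 5.149 − 4.900 × 5.149² = 263.9 − 129.9 = 134.0 m.

134.0 m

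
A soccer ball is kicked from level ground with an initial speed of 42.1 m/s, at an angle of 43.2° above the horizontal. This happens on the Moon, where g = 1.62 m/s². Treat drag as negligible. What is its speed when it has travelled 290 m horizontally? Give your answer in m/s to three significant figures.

33.5 m/s

Resolve: vₓ = 42.10 cos 43.2° = 30.69 m/s and v_y0 = 42.10 sin 43.2° = 28.82 m/s.
At x = 290 m, t = x/vₓ = 290/30.69 = 9.449 s.
Vertical velocity there: v_y = v_y0 − g t = 28.82 − 1.62 × 9.449 = 13.51 m/s.
Speed: √(vₓ² + v_y²) = √(30.69² + 13.51²) = 33.53 m/s.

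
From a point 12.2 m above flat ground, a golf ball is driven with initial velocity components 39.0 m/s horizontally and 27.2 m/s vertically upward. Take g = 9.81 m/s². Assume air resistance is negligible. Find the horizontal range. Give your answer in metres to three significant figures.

233 m

The projectile lands when y = 12.2 + (27.20) t − ½·9.81·t² = 0. Positive root: t = (27.20 + √(27.20² + 2·9.81·12.2)) / 9.81 = (27.20 + 31.29) / 9.81 = 5.963 s.
Horizontal distance: R = vₓ t = 39.00 × 5.963 = 232.5 m.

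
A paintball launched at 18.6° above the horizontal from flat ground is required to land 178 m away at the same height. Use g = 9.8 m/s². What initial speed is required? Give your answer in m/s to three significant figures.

53.7 m/s

From R = (v₀² / g) sin 2θ: v₀ = √(gR / sin 2θ).
v₀ = √(9.80 × 178 / sin 37.20°) = √(1744 / 0.6046) = √2885.2 = 53.71 m/s.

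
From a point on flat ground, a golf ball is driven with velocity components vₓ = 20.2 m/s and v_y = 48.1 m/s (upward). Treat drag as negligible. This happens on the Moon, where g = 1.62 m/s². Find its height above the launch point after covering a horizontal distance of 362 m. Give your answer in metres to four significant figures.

Time to reach x = 362 m: t = x/vₓ = 362/20.20 = 17.92 s.
Height: y = v_y0 t − ½ g t² = 48.10 × 17.92 − 0.8100 × 17.92² = 862.0 − 260.1 = 601.9 m.

601.9 m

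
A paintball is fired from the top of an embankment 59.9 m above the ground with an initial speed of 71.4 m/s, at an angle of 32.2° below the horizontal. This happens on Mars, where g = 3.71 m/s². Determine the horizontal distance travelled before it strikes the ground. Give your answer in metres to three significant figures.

88.8 m

Resolve: vₓ = 71.40 cos 32.2° = 60.42 m/s and v_y0 = −38.05 m/s (downward).
Vertical motion (up positive, ground at y = 0): 1.855 t² − (−38.05) t − 59.9 = 0, so t = (−38.05 + √(38.05² + 2·3.71·59.9)) / 3.71 = (−38.05 + 43.50) / 3.71 = 1.469 s.
Horizontal distance: R = vₓ t = 60.42 × 1.469 = 88.76 m.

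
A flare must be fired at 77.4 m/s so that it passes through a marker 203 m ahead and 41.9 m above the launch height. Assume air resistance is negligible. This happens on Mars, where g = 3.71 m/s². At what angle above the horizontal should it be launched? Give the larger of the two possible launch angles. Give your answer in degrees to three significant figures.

Trajectory: y = x tanθ − g x² (1 + tan²θ)/(2v₀²). With x = 203, y = 41.9, v₀ = 77.4, g = 3.71:
12.76 tan²θ − 203 tanθ + (54.66) = 0.
tanθ = [203 ± √(203² − 4 × 12.76 × (54.66))] / (2 × 12.76) = (203 ± 196.0) / 25.52, giving tanθ = 0.2740 or 15.63.
θ = 15.32° or 86.34°; the larger is 86.34°.

86.3°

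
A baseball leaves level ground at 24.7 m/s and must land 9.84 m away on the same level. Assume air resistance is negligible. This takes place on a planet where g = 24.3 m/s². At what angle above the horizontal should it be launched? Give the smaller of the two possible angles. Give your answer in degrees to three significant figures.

11.5°

Level-ground range R = v₀² sin(2θ)/g ⇒ sin(2θ) = gR/v₀² = 24.3 × 9.84 / 24.7² = 0.3919.
2θ = 23.07° or 180° − 23.07° = 156.9°, so θ = 11.54° or 78.46°.
The smaller angle is 11.54°.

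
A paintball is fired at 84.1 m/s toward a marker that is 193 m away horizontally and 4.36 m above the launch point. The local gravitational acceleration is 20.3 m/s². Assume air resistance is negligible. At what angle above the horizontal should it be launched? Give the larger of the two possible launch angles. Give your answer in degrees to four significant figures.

Trajectory: y = x tanθ − g x² (1 + tan²θ)/(2v₀²). With x = 193, y = 4.36, v₀ = 84.1, g = 20.3:
53.46 tan²θ − 193 tanθ + (57.82) = 0.
tanθ = [193 ± √(193² − 4 × 53.46 × (57.82))] / (2 × 53.46) = (193 ± 157.8) / 106.9, giving tanθ = 0.3297 or 3.281.
θ = 18.25° or 73.05°; the larger is 73.05°.

73.05°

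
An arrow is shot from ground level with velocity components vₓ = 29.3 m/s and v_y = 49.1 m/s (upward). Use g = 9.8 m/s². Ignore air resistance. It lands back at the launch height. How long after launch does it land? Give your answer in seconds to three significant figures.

10.0 s

Landing at launch height ⇒ T = 2 v_y0 / g = 2 × 49.10 / 9.80 = 10.02 s.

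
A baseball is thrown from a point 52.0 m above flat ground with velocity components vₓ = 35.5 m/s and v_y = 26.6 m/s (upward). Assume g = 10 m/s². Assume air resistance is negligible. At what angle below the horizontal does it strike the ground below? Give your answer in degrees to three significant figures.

49.7°

With up positive and y = 0 at the ground: y(t) = 52.0 + (26.60) t − 5.000 t². Setting y = 0 and taking the positive root: t = [26.60 + √(26.60² + 2·10.0·52.0)] / 10.0 = (26.60 + 41.80) / 10.0 = 6.840 s.
At impact: v_y = v_y0 − g t = −41.80 m/s; vₓ = 35.50 m/s.
Angle below horizontal: arctan(|v_y|/vₓ) = arctan(41.80/35.50) = 49.66°.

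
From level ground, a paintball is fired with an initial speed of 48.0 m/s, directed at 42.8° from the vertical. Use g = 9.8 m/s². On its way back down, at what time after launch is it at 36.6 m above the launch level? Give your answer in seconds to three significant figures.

Horizontal component vₓ = 48.00 sin 42.8° = 32.61 m/s; vertical v_y0 = 48.00 cos 42.8° = 35.22 m/s.
Height y(t) = 35.22 t − 4.900 t² = 36.6 gives 4.900 t² − 35.22 t + 36.6 = 0.
t = [35.22 ± √(35.22² − 2·9.80·36.6)] / 9.80 = (35.22 ± 22.87) / 9.80, so t = 1.260 s or t = 5.927 s.
The descending-branch root is 5.927 s.

5.93 s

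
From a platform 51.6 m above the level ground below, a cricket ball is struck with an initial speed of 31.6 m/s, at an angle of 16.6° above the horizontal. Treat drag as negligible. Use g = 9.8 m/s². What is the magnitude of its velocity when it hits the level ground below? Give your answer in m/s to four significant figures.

vₓ = 31.60 cos 16.6° = 30.28 m/s; v_y0 = 31.60 sin 16.6° = 9.028 m/s.
Vertical motion (up positive, ground at y = 0): 4.900 t² − (9.028) t − 51.6 = 0, so t = (9.028 + √(9.028² + 2·9.80·51.6)) / 9.80 = (9.028 + 33.06) / 9.80 = 4.295 s.
Vertical velocity at impact: v_y = v_y0 − g t = 9.028 − 9.80 × 4.295 = −33.06 m/s.
Speed: |v| = √(vₓ² + v_y²) = √(30.28² + 33.06²) = 44.83 m/s.

44.83 m/s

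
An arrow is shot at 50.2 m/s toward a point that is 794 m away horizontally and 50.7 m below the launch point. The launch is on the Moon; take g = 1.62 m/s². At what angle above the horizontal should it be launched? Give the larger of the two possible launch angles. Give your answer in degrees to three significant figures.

Trajectory: y = x tanθ − g x² (1 + tan²θ)/(2v₀²). With x = 794, y = −50.7, v₀ = 50.2, g = 1.62:
202.6 tan²θ − 794 tanθ + (151.9) = 0.
tanθ = [794 ± √(794² − 4 × 202.6 × (151.9))] / (2 × 202.6) = (794 ± 712.2) / 405.3, giving tanθ = 0.2017 or 3.717.
θ = 11.41° or 74.94°; the larger is 74.94°.

74.9°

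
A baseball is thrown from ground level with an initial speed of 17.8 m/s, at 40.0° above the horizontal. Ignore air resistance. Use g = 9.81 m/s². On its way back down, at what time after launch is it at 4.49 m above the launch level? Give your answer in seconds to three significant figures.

1.83 s

vₓ = 17.80 cos 40.0° = 13.64 m/s; v_y0 = 17.80 sin 40.0° = 11.44 m/s.
Height y(t) = 11.44 t − 4.905 t² = 4.49 gives 4.905 t² − 11.44 t + 4.49 = 0.
t = [11.44 ± √(11.44² − 2·9.81·4.49)] / 9.81 = (11.44 ± 6.543) / 9.81, so t = 0.4993 s or t = 1.833 s.
The descending-branch root is 1.833 s.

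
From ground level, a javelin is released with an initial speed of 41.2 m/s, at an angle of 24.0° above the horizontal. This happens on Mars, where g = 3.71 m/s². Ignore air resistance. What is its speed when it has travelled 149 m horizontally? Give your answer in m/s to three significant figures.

37.7 m/s

Components: vₓ = 41.20 cos 24.0° = 37.64 m/s, v_y0 = 41.20 sin 24.0° = 16.76 m/s.
Time to reach x = 149 m: t = x/vₓ = 149/37.64 = 3.959 s.
Vertical velocity there: v_y = v_y0 − g t = 16.76 − 3.71 × 3.959 = 2.071 m/s.
Speed: √(vₓ² + v_y²) = √(37.64² + 2.071²) = 37.69 m/s.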